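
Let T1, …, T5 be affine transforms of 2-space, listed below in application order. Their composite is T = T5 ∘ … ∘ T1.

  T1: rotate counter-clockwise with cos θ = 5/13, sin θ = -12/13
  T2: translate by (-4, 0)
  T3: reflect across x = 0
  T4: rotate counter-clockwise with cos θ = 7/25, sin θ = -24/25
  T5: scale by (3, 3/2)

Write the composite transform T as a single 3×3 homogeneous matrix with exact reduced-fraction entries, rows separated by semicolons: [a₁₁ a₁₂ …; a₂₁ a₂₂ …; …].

T = [-969/325 108/325 84/25; 54/325 969/650 -144/25; 0 0 1]

T1 = [5/13 12/13 0; -12/13 5/13 0; 0 0 1]
T2·T1 = [5/13 12/13 -4; -12/13 5/13 0; 0 0 1]
T3·…·T1 = [-5/13 -12/13 4; -12/13 5/13 0; 0 0 1]
T4·…·T1 = [-323/325 36/325 28/25; 36/325 323/325 -96/25; 0 0 1]
T5·…·T1 = [-969/325 108/325 84/25; 54/325 969/650 -144/25; 0 0 1]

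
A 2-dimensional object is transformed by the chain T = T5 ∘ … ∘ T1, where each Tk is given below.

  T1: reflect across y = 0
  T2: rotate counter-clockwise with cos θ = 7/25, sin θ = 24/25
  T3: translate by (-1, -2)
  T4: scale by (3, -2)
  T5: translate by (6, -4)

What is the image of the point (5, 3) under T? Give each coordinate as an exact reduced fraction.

T(p) = (396/25, -198/25)

T1 reflect across y = 0: (5, 3) → (5, -3)
T2 rotate counter-clockwise with cos θ = 7/25, sin θ = 24/25: (5, -3) → (107/25, 99/25)
T3 translate by (-1, -2): (107/25, 99/25) → (82/25, 49/25)
T4 scale by (3, -2): (82/25, 49/25) → (246/25, -98/25)
T5 translate by (6, -4): (246/25, -98/25) → (396/25, -198/25)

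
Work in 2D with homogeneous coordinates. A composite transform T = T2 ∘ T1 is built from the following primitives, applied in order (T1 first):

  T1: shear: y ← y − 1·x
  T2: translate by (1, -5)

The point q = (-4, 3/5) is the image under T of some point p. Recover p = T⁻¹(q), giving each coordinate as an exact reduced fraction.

p = (-5, 3/5)

T1 = [1 0 0; -1 1 0; 0 0 1]
T2·T1 = [1 0 1; -1 1 -5; 0 0 1]
det M = 1; M⁻¹ = [1 0 -1; 1 1 4; 0 0 1]
M⁻¹ · (-4, 3/5)ᵀ = (-5, 3/5)ᵀ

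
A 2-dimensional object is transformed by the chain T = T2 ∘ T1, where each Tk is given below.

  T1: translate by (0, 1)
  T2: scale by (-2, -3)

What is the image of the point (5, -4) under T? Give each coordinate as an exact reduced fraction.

T(p) = (-10, 9)

T1 translate by (0, 1): (5, -4) → (5, -3)
T2 scale by (-2, -3): (5, -3) → (-10, 9)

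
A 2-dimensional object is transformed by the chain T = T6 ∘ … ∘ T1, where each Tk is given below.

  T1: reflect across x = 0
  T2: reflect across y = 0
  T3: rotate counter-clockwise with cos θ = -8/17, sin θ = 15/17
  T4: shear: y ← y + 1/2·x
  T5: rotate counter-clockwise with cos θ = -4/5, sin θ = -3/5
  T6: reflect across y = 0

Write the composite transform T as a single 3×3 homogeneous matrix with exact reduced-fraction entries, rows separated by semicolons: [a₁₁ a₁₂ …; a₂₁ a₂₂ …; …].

T1 = [-1 0 0; 0 1 0; 0 0 1]
T2·T1 = [-1 0 0; 0 -1 0; 0 0 1]
T3·…·T1 = [8/17 15/17 0; -15/17 8/17 0; 0 0 1]
T4·…·T1 = [8/17 15/17 0; -11/17 31/34 0; 0 0 1]
T5·…·T1 = [-13/17 -27/170 0; 4/17 -107/85 0; 0 0 1]
T6·…·T1 = [-13/17 -27/170 0; -4/17 107/85 0; 0 0 1]

T = [-13/17 -27/170 0; -4/17 107/85 0; 0 0 1]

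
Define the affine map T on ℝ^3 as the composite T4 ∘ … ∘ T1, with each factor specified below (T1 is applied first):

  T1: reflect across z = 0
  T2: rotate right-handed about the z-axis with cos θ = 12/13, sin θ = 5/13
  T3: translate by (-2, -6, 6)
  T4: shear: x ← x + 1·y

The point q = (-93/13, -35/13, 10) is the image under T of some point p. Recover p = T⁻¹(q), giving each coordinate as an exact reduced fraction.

T1 = [1 0 0 0; 0 1 0 0; 0 0 -1 0; 0 0 0 1]
T2·T1 = [12/13 -5/13 0 0; 5/13 12/13 0 0; 0 0 -1 0; 0 0 0 1]
T3·…·T1 = [12/13 -5/13 0 -2; 5/13 12/13 0 -6; 0 0 -1 6; 0 0 0 1]
T4·…·T1 = [17/13 7/13 0 -8; 5/13 12/13 0 -6; 0 0 -1 6; 0 0 0 1]
det M = -1; M⁻¹ = [12/13 -7/13 0 54/13; -5/13 17/13 0 62/13; 0 0 -1 6; 0 0 0 1]
M⁻¹ · (-93/13, -35/13, 10)ᵀ = (-1, 4, -4)ᵀ

p = (-1, 4, -4)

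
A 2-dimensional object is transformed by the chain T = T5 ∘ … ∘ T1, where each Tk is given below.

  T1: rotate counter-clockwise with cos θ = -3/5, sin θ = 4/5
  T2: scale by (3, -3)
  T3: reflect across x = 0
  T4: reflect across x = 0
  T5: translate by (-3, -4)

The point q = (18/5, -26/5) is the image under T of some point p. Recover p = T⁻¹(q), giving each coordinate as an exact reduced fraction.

p = (-1, -2)

T1 = [-3/5 -4/5 0; 4/5 -3/5 0; 0 0 1]
T2·T1 = [-9/5 -12/5 0; -12/5 9/5 0; 0 0 1]
T3·…·T1 = [9/5 12/5 0; -12/5 9/5 0; 0 0 1]
T4·…·T1 = [-9/5 -12/5 0; -12/5 9/5 0; 0 0 1]
T5·…·T1 = [-9/5 -12/5 -3; -12/5 9/5 -4; 0 0 1]
det M = -9; M⁻¹ = [-1/5 -4/15 -5/3; -4/15 1/5 0; 0 0 1]
M⁻¹ · (18/5, -26/5)ᵀ = (-1, -2)ᵀ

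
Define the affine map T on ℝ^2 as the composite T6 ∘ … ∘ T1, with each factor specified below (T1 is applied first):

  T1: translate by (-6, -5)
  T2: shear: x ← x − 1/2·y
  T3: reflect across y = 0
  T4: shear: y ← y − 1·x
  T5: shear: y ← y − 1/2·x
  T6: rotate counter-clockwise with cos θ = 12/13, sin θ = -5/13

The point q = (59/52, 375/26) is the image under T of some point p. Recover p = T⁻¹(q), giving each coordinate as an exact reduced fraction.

T1 = [1 0 -6; 0 1 -5; 0 0 1]
T2·T1 = [1 -1/2 -7/2; 0 1 -5; 0 0 1]
T3·…·T1 = [1 -1/2 -7/2; 0 -1 5; 0 0 1]
T4·…·T1 = [1 -1/2 -7/2; -1 -1/2 17/2; 0 0 1]
T5·…·T1 = [1 -1/2 -7/2; -3/2 -1/4 41/4; 0 0 1]
T6·…·T1 = [9/26 -29/52 37/52; -23/13 -1/26 281/26; 0 0 1]
det M = -1; M⁻¹ = [1/26 -29/52 6; -23/13 -9/26 5; 0 0 1]
M⁻¹ · (59/52, 375/26)ᵀ = (-2, -2)ᵀ

p = (-2, -2)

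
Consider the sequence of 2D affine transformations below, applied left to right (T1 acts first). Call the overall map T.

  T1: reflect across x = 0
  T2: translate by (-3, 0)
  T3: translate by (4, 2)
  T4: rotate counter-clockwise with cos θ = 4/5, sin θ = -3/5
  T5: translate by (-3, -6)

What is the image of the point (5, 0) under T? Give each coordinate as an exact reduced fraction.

T1 reflect across x = 0: (5, 0) → (-5, 0)
T2 translate by (-3, 0): (-5, 0) → (-8, 0)
T3 translate by (4, 2): (-8, 0) → (-4, 2)
T4 rotate counter-clockwise with cos θ = 4/5, sin θ = -3/5: (-4, 2) → (-2, 4)
T5 translate by (-3, -6): (-2, 4) → (-5, -2)

T(p) = (-5, -2)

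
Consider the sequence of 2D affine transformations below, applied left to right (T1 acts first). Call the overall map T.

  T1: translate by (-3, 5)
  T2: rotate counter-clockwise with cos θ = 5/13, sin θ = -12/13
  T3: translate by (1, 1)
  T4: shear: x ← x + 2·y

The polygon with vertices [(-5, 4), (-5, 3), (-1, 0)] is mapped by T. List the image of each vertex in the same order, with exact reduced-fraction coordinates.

image vertices: (389/13, 154/13), (367/13, 149/13), (225/13, 86/13)

T1 translate by (-3, 5): (-5, 4) → (-8, 9); (-5, 3) → (-8, 8); (-1, 0) → (-4, 5)
T2 rotate counter-clockwise with cos θ = 5/13, sin θ = -12/13: (-8, 9) → (68/13, 141/13); (-8, 8) → (56/13, 136/13); (-4, 5) → (40/13, 73/13)
T3 translate by (1, 1): (68/13, 141/13) → (81/13, 154/13); (56/13, 136/13) → (69/13, 149/13); (40/13, 73/13) → (53/13, 86/13)
T4 shear: x ← x + 2·y: (81/13, 154/13) → (389/13, 154/13); (69/13, 149/13) → (367/13, 149/13); (53/13, 86/13) → (225/13, 86/13)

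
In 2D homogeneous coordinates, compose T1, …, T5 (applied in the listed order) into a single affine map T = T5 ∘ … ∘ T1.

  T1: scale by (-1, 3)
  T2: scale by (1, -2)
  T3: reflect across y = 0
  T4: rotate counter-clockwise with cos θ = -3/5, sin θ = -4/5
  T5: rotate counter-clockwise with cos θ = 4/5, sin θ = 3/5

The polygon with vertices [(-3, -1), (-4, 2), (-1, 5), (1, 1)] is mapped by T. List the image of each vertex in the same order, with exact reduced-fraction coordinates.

image vertices: (-6, -3), (12, -4), (30, -1), (6, 1)

T1 scale by (-1, 3): (-3, -1) → (3, -3); (-4, 2) → (4, 6); (-1, 5) → (1, 15); (1, 1) → (-1, 3)
T2 scale by (1, -2): (3, -3) → (3, 6); (4, 6) → (4, -12); (1, 15) → (1, -30); (-1, 3) → (-1, -6)
T3 reflect across y = 0: (3, 6) → (3, -6); (4, -12) → (4, 12); (1, -30) → (1, 30); (-1, -6) → (-1, 6)
T4 rotate counter-clockwise with cos θ = -3/5, sin θ = -4/5: (3, -6) → (-33/5, 6/5); (4, 12) → (36/5, -52/5); (1, 30) → (117/5, -94/5); (-1, 6) → (27/5, -14/5)
T5 rotate counter-clockwise with cos θ = 4/5, sin θ = 3/5: (-33/5, 6/5) → (-6, -3); (36/5, -52/5) → (12, -4); (117/5, -94/5) → (30, -1); (27/5, -14/5) → (6, 1)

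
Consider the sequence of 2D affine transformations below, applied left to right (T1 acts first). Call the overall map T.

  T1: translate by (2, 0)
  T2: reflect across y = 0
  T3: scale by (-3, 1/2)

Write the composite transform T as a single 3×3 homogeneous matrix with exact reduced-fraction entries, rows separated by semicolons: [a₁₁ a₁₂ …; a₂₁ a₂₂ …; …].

T1 = [1 0 2; 0 1 0; 0 0 1]
T2·T1 = [1 0 2; 0 -1 0; 0 0 1]
T3·…·T1 = [-3 0 -6; 0 -1/2 0; 0 0 1]

T = [-3 0 -6; 0 -1/2 0; 0 0 1]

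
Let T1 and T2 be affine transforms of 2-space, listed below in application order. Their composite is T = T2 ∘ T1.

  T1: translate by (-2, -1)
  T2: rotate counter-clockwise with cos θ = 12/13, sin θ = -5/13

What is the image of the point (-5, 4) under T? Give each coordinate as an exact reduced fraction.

T(p) = (-69/13, 71/13)

T1 translate by (-2, -1): (-5, 4) → (-7, 3)
T2 rotate counter-clockwise with cos θ = 12/13, sin θ = -5/13: (-7, 3) → (-69/13, 71/13)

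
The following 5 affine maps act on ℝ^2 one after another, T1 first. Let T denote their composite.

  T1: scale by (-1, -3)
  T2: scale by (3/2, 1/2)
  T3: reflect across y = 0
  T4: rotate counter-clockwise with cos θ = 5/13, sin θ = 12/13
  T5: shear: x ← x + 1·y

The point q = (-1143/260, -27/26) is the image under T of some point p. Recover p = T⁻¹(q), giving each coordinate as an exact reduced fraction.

p = (3/2, 9/5)

T1 = [-1 0 0; 0 -3 0; 0 0 1]
T2·T1 = [-3/2 0 0; 0 -3/2 0; 0 0 1]
T3·…·T1 = [-3/2 0 0; 0 3/2 0; 0 0 1]
T4·…·T1 = [-15/26 -18/13 0; -18/13 15/26 0; 0 0 1]
T5·…·T1 = [-51/26 -21/26 0; -18/13 15/26 0; 0 0 1]
det M = -9/4; M⁻¹ = [-10/39 -14/39 0; -8/13 34/39 0; 0 0 1]
M⁻¹ · (-1143/260, -27/26)ᵀ = (3/2, 9/5)ᵀ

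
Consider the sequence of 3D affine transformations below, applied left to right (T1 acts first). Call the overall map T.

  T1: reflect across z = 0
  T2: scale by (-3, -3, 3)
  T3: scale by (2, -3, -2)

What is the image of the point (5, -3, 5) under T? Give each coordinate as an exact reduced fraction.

T1 reflect across z = 0: (5, -3, 5) → (5, -3, -5)
T2 scale by (-3, -3, 3): (5, -3, -5) → (-15, 9, -15)
T3 scale by (2, -3, -2): (-15, 9, -15) → (-30, -27, 30)

T(p) = (-30, -27, 30)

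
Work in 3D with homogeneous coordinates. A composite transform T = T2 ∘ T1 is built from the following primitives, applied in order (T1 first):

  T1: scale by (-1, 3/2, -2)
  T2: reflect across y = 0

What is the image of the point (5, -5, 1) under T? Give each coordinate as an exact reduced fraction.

T(p) = (-5, 15/2, -2)

T1 scale by (-1, 3/2, -2): (5, -5, 1) → (-5, -15/2, -2)
T2 reflect across y = 0: (-5, -15/2, -2) → (-5, 15/2, -2)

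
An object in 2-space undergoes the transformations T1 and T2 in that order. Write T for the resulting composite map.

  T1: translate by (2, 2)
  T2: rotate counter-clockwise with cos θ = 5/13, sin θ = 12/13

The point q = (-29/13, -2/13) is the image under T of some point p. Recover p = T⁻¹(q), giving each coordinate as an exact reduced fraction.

T1 = [1 0 2; 0 1 2; 0 0 1]
T2·T1 = [5/13 -12/13 -14/13; 12/13 5/13 34/13; 0 0 1]
det M = 1; M⁻¹ = [5/13 12/13 -2; -12/13 5/13 -2; 0 0 1]
M⁻¹ · (-29/13, -2/13)ᵀ = (-3, 0)ᵀ

p = (-3, 0)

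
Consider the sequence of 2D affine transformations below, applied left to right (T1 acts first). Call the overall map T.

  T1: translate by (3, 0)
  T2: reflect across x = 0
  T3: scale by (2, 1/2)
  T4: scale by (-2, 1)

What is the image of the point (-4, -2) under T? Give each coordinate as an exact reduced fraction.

T(p) = (-4, -1)

T1 translate by (3, 0): (-4, -2) → (-1, -2)
T2 reflect across x = 0: (-1, -2) → (1, -2)
T3 scale by (2, 1/2): (1, -2) → (2, -1)
T4 scale by (-2, 1): (2, -1) → (-4, -1)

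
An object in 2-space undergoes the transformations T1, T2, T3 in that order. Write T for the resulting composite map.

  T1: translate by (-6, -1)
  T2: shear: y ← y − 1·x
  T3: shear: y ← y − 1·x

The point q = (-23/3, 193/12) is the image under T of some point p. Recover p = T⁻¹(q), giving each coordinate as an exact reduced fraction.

p = (-5/3, 7/4)

T1 = [1 0 -6; 0 1 -1; 0 0 1]
T2·T1 = [1 0 -6; -1 1 5; 0 0 1]
T3·…·T1 = [1 0 -6; -2 1 11; 0 0 1]
det M = 1; M⁻¹ = [1 0 6; 2 1 1; 0 0 1]
M⁻¹ · (-23/3, 193/12)ᵀ = (-5/3, 7/4)ᵀ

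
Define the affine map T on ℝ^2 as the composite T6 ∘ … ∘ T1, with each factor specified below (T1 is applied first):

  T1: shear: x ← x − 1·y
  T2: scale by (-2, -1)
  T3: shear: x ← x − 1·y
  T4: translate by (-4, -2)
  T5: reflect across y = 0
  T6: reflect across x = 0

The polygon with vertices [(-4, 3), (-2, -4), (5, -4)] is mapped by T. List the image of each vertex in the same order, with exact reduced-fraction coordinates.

T1 shear: x ← x − 1·y: (-4, 3) → (-7, 3); (-2, -4) → (2, -4); (5, -4) → (9, -4)
T2 scale by (-2, -1): (-7, 3) → (14, -3); (2, -4) → (-4, 4); (9, -4) → (-18, 4)
T3 shear: x ← x − 1·y: (14, -3) → (17, -3); (-4, 4) → (-8, 4); (-18, 4) → (-22, 4)
T4 translate by (-4, -2): (17, -3) → (13, -5); (-8, 4) → (-12, 2); (-22, 4) → (-26, 2)
T5 reflect across y = 0: (13, -5) → (13, 5); (-12, 2) → (-12, -2); (-26, 2) → (-26, -2)
T6 reflect across x = 0: (13, 5) → (-13, 5); (-12, -2) → (12, -2); (-26, -2) → (26, -2)

image vertices: (-13, 5), (12, -2), (26, -2)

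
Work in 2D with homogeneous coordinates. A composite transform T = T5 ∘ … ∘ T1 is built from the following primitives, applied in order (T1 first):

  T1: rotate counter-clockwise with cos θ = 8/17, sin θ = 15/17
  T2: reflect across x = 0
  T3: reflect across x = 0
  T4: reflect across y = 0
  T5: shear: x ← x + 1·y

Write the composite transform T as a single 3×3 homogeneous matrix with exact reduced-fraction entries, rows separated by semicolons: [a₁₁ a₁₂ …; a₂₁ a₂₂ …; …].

T = [-7/17 -23/17 0; -15/17 -8/17 0; 0 0 1]

T1 = [8/17 -15/17 0; 15/17 8/17 0; 0 0 1]
T2·T1 = [-8/17 15/17 0; 15/17 8/17 0; 0 0 1]
T3·…·T1 = [8/17 -15/17 0; 15/17 8/17 0; 0 0 1]
T4·…·T1 = [8/17 -15/17 0; -15/17 -8/17 0; 0 0 1]
T5·…·T1 = [-7/17 -23/17 0; -15/17 -8/17 0; 0 0 1]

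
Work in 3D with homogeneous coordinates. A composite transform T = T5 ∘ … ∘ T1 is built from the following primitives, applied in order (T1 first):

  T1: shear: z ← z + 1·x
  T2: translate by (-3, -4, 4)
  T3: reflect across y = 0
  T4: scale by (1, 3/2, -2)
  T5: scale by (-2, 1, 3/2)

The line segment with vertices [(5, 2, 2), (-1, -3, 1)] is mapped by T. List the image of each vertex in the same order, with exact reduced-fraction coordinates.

image vertices: (-4, 3, -33), (8, 21/2, -12)

T1 shear: z ← z + 1·x: (5, 2, 2) → (5, 2, 7); (-1, -3, 1) → (-1, -3, 0)
T2 translate by (-3, -4, 4): (5, 2, 7) → (2, -2, 11); (-1, -3, 0) → (-4, -7, 4)
T3 reflect across y = 0: (2, -2, 11) → (2, 2, 11); (-4, -7, 4) → (-4, 7, 4)
T4 scale by (1, 3/2, -2): (2, 2, 11) → (2, 3, -22); (-4, 7, 4) → (-4, 21/2, -8)
T5 scale by (-2, 1, 3/2): (2, 3, -22) → (-4, 3, -33); (-4, 21/2, -8) → (8, 21/2, -12)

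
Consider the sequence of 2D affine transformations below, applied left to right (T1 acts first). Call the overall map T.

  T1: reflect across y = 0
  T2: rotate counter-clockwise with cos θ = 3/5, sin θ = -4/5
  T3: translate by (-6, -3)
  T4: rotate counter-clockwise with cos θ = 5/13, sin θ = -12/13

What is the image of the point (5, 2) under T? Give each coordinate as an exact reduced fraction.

T1 reflect across y = 0: (5, 2) → (5, -2)
T2 rotate counter-clockwise with cos θ = 3/5, sin θ = -4/5: (5, -2) → (7/5, -26/5)
T3 translate by (-6, -3): (7/5, -26/5) → (-23/5, -41/5)
T4 rotate counter-clockwise with cos θ = 5/13, sin θ = -12/13: (-23/5, -41/5) → (-607/65, 71/65)

T(p) = (-607/65, 71/65)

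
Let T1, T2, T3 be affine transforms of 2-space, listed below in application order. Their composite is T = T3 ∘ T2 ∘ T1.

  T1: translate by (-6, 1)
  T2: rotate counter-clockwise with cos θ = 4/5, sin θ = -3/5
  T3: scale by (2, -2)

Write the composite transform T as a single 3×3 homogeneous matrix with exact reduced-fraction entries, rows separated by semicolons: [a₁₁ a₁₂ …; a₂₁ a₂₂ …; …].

T1 = [1 0 -6; 0 1 1; 0 0 1]
T2·T1 = [4/5 3/5 -21/5; -3/5 4/5 22/5; 0 0 1]
T3·…·T1 = [8/5 6/5 -42/5; 6/5 -8/5 -44/5; 0 0 1]

T = [8/5 6/5 -42/5; 6/5 -8/5 -44/5; 0 0 1]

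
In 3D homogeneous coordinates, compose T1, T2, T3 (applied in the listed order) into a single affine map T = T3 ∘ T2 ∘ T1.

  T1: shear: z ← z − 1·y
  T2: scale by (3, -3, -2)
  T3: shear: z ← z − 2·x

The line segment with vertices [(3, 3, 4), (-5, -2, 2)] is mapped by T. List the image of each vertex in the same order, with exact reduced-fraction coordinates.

image vertices: (9, -9, -20), (-15, 6, 22)

T1 shear: z ← z − 1·y: (3, 3, 4) → (3, 3, 1); (-5, -2, 2) → (-5, -2, 4)
T2 scale by (3, -3, -2): (3, 3, 1) → (9, -9, -2); (-5, -2, 4) → (-15, 6, -8)
T3 shear: z ← z − 2·x: (9, -9, -2) → (9, -9, -20); (-15, 6, -8) → (-15, 6, 22)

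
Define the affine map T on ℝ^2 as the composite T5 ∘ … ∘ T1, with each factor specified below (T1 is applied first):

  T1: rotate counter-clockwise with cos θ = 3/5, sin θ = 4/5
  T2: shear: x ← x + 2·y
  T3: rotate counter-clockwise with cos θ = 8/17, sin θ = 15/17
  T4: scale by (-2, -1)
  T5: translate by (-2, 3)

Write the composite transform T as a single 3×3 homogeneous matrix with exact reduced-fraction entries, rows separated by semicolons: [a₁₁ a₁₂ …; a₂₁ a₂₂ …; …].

T1 = [3/5 -4/5 0; 4/5 3/5 0; 0 0 1]
T2·T1 = [11/5 2/5 0; 4/5 3/5 0; 0 0 1]
T3·…·T1 = [28/85 -29/85 0; 197/85 54/85 0; 0 0 1]
T4·…·T1 = [-56/85 58/85 0; -197/85 -54/85 0; 0 0 1]
T5·…·T1 = [-56/85 58/85 -2; -197/85 -54/85 3; 0 0 1]

T = [-56/85 58/85 -2; -197/85 -54/85 3; 0 0 1]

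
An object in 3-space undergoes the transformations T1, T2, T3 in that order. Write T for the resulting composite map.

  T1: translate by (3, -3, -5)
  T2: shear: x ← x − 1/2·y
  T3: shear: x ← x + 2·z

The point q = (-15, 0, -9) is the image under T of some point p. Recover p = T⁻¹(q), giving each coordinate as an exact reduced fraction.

p = (0, 3, -4)

T1 = [1 0 0 3; 0 1 0 -3; 0 0 1 -5; 0 0 0 1]
T2·T1 = [1 -1/2 0 9/2; 0 1 0 -3; 0 0 1 -5; 0 0 0 1]
T3·…·T1 = [1 -1/2 2 -11/2; 0 1 0 -3; 0 0 1 -5; 0 0 0 1]
det M = 1; M⁻¹ = [1 1/2 -2 -3; 0 1 0 3; 0 0 1 5; 0 0 0 1]
M⁻¹ · (-15, 0, -9)ᵀ = (0, 3, -4)ᵀ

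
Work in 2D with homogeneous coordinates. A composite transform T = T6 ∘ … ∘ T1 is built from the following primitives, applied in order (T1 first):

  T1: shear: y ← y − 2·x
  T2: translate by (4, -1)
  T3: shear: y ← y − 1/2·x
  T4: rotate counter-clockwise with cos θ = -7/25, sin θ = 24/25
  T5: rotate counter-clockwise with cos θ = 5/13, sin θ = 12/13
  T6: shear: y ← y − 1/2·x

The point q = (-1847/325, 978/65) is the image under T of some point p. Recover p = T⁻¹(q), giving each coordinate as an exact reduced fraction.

T1 = [1 0 0; -2 1 0; 0 0 1]
T2·T1 = [1 0 4; -2 1 -1; 0 0 1]
T3·…·T1 = [1 0 4; -5/2 1 -3; 0 0 1]
T4·…·T1 = [53/25 -24/25 44/25; 83/50 -7/25 117/25; 0 0 1]
T5·…·T1 = [-233/325 -36/325 -1184/325; 1687/650 -323/325 1113/325; 0 0 1]
T6·…·T1 = [-233/325 -36/325 -1184/325; 192/65 -61/65 341/65; 0 0 1]
det M = 1; M⁻¹ = [-61/65 36/325 -4; -192/65 -233/325 -7; 0 0 1]
M⁻¹ · (-1847/325, 978/65)ᵀ = (3, -1)ᵀ

p = (3, -1)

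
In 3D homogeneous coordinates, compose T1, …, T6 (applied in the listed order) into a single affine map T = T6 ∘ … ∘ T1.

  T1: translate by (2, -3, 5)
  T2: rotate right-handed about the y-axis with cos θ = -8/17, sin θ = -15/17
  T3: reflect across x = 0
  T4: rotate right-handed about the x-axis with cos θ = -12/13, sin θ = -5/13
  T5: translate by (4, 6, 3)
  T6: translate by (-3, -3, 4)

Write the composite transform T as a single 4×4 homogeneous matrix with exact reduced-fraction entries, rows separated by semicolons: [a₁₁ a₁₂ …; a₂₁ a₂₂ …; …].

T = [8/17 0 15/17 108/17; 75/221 -12/13 -40/221 1225/221; -180/221 -5/13 96/221 1922/221; 0 0 0 1]

T1 = [1 0 0 2; 0 1 0 -3; 0 0 1 5; 0 0 0 1]
T2·T1 = [-8/17 0 -15/17 -91/17; 0 1 0 -3; 15/17 0 -8/17 -10/17; 0 0 0 1]
T3·…·T1 = [8/17 0 15/17 91/17; 0 1 0 -3; 15/17 0 -8/17 -10/17; 0 0 0 1]
T4·…·T1 = [8/17 0 15/17 91/17; 75/221 -12/13 -40/221 562/221; -180/221 -5/13 96/221 375/221; 0 0 0 1]
T5·…·T1 = [8/17 0 15/17 159/17; 75/221 -12/13 -40/221 1888/221; -180/221 -5/13 96/221 1038/221; 0 0 0 1]
T6·…·T1 = [8/17 0 15/17 108/17; 75/221 -12/13 -40/221 1225/221; -180/221 -5/13 96/221 1922/221; 0 0 0 1]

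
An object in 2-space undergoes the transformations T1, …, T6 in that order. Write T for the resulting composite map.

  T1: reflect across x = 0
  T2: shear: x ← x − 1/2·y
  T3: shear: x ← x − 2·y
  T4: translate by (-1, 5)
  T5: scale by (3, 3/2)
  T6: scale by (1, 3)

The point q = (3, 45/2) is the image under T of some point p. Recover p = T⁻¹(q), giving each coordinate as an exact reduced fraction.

p = (-2, 0)

T1 = [-1 0 0; 0 1 0; 0 0 1]
T2·T1 = [-1 -1/2 0; 0 1 0; 0 0 1]
T3·…·T1 = [-1 -5/2 0; 0 1 0; 0 0 1]
T4·…·T1 = [-1 -5/2 -1; 0 1 5; 0 0 1]
T5·…·T1 = [-3 -15/2 -3; 0 3/2 15/2; 0 0 1]
T6·…·T1 = [-3 -15/2 -3; 0 9/2 45/2; 0 0 1]
det M = -27/2; M⁻¹ = [-1/3 -5/9 23/2; 0 2/9 -5; 0 0 1]
M⁻¹ · (3, 45/2)ᵀ = (-2, 0)ᵀ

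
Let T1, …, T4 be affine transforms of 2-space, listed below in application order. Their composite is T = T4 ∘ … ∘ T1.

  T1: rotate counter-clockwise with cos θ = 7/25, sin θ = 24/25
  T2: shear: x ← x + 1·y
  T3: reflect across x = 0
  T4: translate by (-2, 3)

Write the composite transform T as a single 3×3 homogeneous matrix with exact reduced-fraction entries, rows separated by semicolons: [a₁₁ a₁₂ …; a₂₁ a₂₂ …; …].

T = [-31/25 17/25 -2; 24/25 7/25 3; 0 0 1]

T1 = [7/25 -24/25 0; 24/25 7/25 0; 0 0 1]
T2·T1 = [31/25 -17/25 0; 24/25 7/25 0; 0 0 1]
T3·…·T1 = [-31/25 17/25 0; 24/25 7/25 0; 0 0 1]
T4·…·T1 = [-31/25 17/25 -2; 24/25 7/25 3; 0 0 1]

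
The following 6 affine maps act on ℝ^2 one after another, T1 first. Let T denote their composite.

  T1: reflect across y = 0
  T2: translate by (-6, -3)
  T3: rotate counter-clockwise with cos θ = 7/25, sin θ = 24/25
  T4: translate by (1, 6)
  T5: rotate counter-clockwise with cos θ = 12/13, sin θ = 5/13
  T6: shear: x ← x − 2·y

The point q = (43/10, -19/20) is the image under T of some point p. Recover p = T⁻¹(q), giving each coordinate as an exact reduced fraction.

p = (-5/4, 0)

T1 = [1 0 0; 0 -1 0; 0 0 1]
T2·T1 = [1 0 -6; 0 -1 -3; 0 0 1]
T3·…·T1 = [7/25 24/25 6/5; 24/25 -7/25 -33/5; 0 0 1]
T4·…·T1 = [7/25 24/25 11/5; 24/25 -7/25 -3/5; 0 0 1]
T5·…·T1 = [-36/325 323/325 147/65; 323/325 36/325 19/65; 0 0 1]
T6·…·T1 = [-682/325 251/325 109/65; 323/325 36/325 19/65; 0 0 1]
det M = -1; M⁻¹ = [-36/325 251/325 -1/25; 323/325 682/325 -57/25; 0 0 1]
M⁻¹ · (43/10, -19/20)ᵀ = (-5/4, 0)ᵀ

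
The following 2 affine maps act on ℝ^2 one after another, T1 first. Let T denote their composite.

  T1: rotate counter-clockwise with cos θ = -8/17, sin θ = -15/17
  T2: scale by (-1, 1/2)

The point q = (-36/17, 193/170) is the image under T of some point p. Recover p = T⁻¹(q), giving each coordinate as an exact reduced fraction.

p = (-3, 4/5)

T1 = [-8/17 15/17 0; -15/17 -8/17 0; 0 0 1]
T2·T1 = [8/17 -15/17 0; -15/34 -4/17 0; 0 0 1]
det M = -1/2; M⁻¹ = [8/17 -30/17 0; -15/17 -16/17 0; 0 0 1]
M⁻¹ · (-36/17, 193/170)ᵀ = (-3, 4/5)ᵀ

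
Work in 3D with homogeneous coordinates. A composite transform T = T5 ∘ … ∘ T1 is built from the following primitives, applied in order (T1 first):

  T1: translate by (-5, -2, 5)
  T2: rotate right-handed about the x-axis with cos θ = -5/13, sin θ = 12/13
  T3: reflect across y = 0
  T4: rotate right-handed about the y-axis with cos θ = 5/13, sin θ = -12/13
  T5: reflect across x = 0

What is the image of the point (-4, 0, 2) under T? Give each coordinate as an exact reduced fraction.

T1 translate by (-5, -2, 5): (-4, 0, 2) → (-9, -2, 7)
T2 rotate right-handed about the x-axis with cos θ = -5/13, sin θ = 12/13: (-9, -2, 7) → (-9, -74/13, -59/13)
T3 reflect across y = 0: (-9, -74/13, -59/13) → (-9, 74/13, -59/13)
T4 rotate right-handed about the y-axis with cos θ = 5/13, sin θ = -12/13: (-9, 74/13, -59/13) → (123/169, 74/13, -1699/169)
T5 reflect across x = 0: (123/169, 74/13, -1699/169) → (-123/169, 74/13, -1699/169)

T(p) = (-123/169, 74/13, -1699/169)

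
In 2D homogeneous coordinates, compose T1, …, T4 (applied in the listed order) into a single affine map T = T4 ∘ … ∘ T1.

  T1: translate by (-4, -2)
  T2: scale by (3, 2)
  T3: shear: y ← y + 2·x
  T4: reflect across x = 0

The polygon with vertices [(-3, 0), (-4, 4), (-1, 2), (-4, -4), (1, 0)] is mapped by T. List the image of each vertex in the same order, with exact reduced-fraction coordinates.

T1 translate by (-4, -2): (-3, 0) → (-7, -2); (-4, 4) → (-8, 2); (-1, 2) → (-5, 0); (-4, -4) → (-8, -6); (1, 0) → (-3, -2)
T2 scale by (3, 2): (-7, -2) → (-21, -4); (-8, 2) → (-24, 4); (-5, 0) → (-15, 0); (-8, -6) → (-24, -12); (-3, -2) → (-9, -4)
T3 shear: y ← y + 2·x: (-21, -4) → (-21, -46); (-24, 4) → (-24, -44); (-15, 0) → (-15, -30); (-24, -12) → (-24, -60); (-9, -4) → (-9, -22)
T4 reflect across x = 0: (-21, -46) → (21, -46); (-24, -44) → (24, -44); (-15, -30) → (15, -30); (-24, -60) → (24, -60); (-9, -22) → (9, -22)

image vertices: (21, -46), (24, -44), (15, -30), (24, -60), (9, -22)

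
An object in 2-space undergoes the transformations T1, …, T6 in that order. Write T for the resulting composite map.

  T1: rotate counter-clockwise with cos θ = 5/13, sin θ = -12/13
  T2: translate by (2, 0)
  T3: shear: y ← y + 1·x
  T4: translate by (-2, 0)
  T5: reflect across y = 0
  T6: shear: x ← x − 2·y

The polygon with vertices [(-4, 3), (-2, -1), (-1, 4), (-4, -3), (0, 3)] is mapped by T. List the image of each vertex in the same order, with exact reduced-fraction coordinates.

image vertices: (226/13, -105/13), (24/13, -23/13), (245/13, -101/13), (-50/13, -3/13), (190/13, -77/13)

T1 rotate counter-clockwise with cos θ = 5/13, sin θ = -12/13: (-4, 3) → (16/13, 63/13); (-2, -1) → (-22/13, 19/13); (-1, 4) → (43/13, 32/13); (-4, -3) → (-56/13, 33/13); (0, 3) → (36/13, 15/13)
T2 translate by (2, 0): (16/13, 63/13) → (42/13, 63/13); (-22/13, 19/13) → (4/13, 19/13); (43/13, 32/13) → (69/13, 32/13); (-56/13, 33/13) → (-30/13, 33/13); (36/13, 15/13) → (62/13, 15/13)
T3 shear: y ← y + 1·x: (42/13, 63/13) → (42/13, 105/13); (4/13, 19/13) → (4/13, 23/13); (69/13, 32/13) → (69/13, 101/13); (-30/13, 33/13) → (-30/13, 3/13); (62/13, 15/13) → (62/13, 77/13)
T4 translate by (-2, 0): (42/13, 105/13) → (16/13, 105/13); (4/13, 23/13) → (-22/13, 23/13); (69/13, 101/13) → (43/13, 101/13); (-30/13, 3/13) → (-56/13, 3/13); (62/13, 77/13) → (36/13, 77/13)
T5 reflect across y = 0: (16/13, 105/13) → (16/13, -105/13); (-22/13, 23/13) → (-22/13, -23/13); (43/13, 101/13) → (43/13, -101/13); (-56/13, 3/13) → (-56/13, -3/13); (36/13, 77/13) → (36/13, -77/13)
T6 shear: x ← x − 2·y: (16/13, -105/13) → (226/13, -105/13); (-22/13, -23/13) → (24/13, -23/13); (43/13, -101/13) → (245/13, -101/13); (-56/13, -3/13) → (-50/13, -3/13); (36/13, -77/13) → (190/13, -77/13)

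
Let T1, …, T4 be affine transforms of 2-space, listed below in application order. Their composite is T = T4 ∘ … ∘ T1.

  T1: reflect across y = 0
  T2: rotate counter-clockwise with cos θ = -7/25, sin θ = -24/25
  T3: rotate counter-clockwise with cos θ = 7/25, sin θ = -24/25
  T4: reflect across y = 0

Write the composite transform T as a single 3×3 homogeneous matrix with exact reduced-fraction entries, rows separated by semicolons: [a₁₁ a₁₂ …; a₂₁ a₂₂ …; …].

T = [-1 0 0; 0 -1 0; 0 0 1]

T1 = [1 0 0; 0 -1 0; 0 0 1]
T2·T1 = [-7/25 -24/25 0; -24/25 7/25 0; 0 0 1]
T3·…·T1 = [-1 0 0; 0 1 0; 0 0 1]
T4·…·T1 = [-1 0 0; 0 -1 0; 0 0 1]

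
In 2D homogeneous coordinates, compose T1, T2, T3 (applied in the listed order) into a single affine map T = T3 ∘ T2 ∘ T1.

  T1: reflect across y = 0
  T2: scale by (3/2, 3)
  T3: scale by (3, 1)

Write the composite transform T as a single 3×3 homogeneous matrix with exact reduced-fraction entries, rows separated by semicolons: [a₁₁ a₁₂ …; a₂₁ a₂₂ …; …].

T1 = [1 0 0; 0 -1 0; 0 0 1]
T2·T1 = [3/2 0 0; 0 -3 0; 0 0 1]
T3·…·T1 = [9/2 0 0; 0 -3 0; 0 0 1]

T = [9/2 0 0; 0 -3 0; 0 0 1]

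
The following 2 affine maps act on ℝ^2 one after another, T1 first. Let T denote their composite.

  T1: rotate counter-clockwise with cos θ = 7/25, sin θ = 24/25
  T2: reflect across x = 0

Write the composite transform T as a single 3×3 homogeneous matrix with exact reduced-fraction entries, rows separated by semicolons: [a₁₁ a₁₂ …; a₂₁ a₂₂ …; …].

T = [-7/25 24/25 0; 24/25 7/25 0; 0 0 1]

T1 = [7/25 -24/25 0; 24/25 7/25 0; 0 0 1]
T2·T1 = [-7/25 24/25 0; 24/25 7/25 0; 0 0 1]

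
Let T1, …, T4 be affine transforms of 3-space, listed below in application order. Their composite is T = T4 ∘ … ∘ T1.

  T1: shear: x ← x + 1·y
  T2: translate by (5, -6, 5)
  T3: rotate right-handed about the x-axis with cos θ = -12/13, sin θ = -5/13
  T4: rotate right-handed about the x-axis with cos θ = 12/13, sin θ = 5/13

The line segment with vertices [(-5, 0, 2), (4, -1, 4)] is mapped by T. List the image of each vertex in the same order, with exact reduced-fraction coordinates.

T1 shear: x ← x + 1·y: (-5, 0, 2) → (-5, 0, 2); (4, -1, 4) → (3, -1, 4)
T2 translate by (5, -6, 5): (-5, 0, 2) → (0, -6, 7); (3, -1, 4) → (8, -7, 9)
T3 rotate right-handed about the x-axis with cos θ = -12/13, sin θ = -5/13: (0, -6, 7) → (0, 107/13, -54/13); (8, -7, 9) → (8, 129/13, -73/13)
T4 rotate right-handed about the x-axis with cos θ = 12/13, sin θ = 5/13: (0, 107/13, -54/13) → (0, 1554/169, -113/169); (8, 129/13, -73/13) → (8, 1913/169, -231/169)

image vertices: (0, 1554/169, -113/169), (8, 1913/169, -231/169)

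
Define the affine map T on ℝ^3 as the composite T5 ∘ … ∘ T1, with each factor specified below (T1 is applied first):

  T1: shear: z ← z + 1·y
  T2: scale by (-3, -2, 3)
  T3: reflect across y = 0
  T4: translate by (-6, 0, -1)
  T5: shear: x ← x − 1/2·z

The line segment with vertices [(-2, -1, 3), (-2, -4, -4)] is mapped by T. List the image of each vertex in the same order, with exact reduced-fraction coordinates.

image vertices: (-5/2, -2, 5), (25/2, -8, -25)

T1 shear: z ← z + 1·y: (-2, -1, 3) → (-2, -1, 2); (-2, -4, -4) → (-2, -4, -8)
T2 scale by (-3, -2, 3): (-2, -1, 2) → (6, 2, 6); (-2, -4, -8) → (6, 8, -24)
T3 reflect across y = 0: (6, 2, 6) → (6, -2, 6); (6, 8, -24) → (6, -8, -24)
T4 translate by (-6, 0, -1): (6, -2, 6) → (0, -2, 5); (6, -8, -24) → (0, -8, -25)
T5 shear: x ← x − 1/2·z: (0, -2, 5) → (-5/2, -2, 5); (0, -8, -25) → (25/2, -8, -25)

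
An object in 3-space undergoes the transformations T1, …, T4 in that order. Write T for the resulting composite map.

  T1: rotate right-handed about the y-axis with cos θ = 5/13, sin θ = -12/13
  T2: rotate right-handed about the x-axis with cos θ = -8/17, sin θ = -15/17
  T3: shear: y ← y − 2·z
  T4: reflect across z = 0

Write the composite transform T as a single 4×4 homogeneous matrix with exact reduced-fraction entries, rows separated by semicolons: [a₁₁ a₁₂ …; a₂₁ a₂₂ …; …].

T = [5/13 0 -12/13 0; 372/221 22/17 155/221 0; 96/221 15/17 40/221 0; 0 0 0 1]

T1 = [5/13 0 -12/13 0; 0 1 0 0; 12/13 0 5/13 0; 0 0 0 1]
T2·T1 = [5/13 0 -12/13 0; 180/221 -8/17 75/221 0; -96/221 -15/17 -40/221 0; 0 0 0 1]
T3·…·T1 = [5/13 0 -12/13 0; 372/221 22/17 155/221 0; -96/221 -15/17 -40/221 0; 0 0 0 1]
T4·…·T1 = [5/13 0 -12/13 0; 372/221 22/17 155/221 0; 96/221 15/17 40/221 0; 0 0 0 1]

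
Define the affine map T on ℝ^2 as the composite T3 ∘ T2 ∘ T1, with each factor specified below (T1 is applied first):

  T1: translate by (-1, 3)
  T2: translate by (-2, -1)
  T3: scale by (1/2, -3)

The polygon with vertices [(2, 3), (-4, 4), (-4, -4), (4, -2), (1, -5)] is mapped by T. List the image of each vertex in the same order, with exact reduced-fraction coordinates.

T1 translate by (-1, 3): (2, 3) → (1, 6); (-4, 4) → (-5, 7); (-4, -4) → (-5, -1); (4, -2) → (3, 1); (1, -5) → (0, -2)
T2 translate by (-2, -1): (1, 6) → (-1, 5); (-5, 7) → (-7, 6); (-5, -1) → (-7, -2); (3, 1) → (1, 0); (0, -2) → (-2, -3)
T3 scale by (1/2, -3): (-1, 5) → (-1/2, -15); (-7, 6) → (-7/2, -18); (-7, -2) → (-7/2, 6); (1, 0) → (1/2, 0); (-2, -3) → (-1, 9)

image vertices: (-1/2, -15), (-7/2, -18), (-7/2, 6), (1/2, 0), (-1, 9)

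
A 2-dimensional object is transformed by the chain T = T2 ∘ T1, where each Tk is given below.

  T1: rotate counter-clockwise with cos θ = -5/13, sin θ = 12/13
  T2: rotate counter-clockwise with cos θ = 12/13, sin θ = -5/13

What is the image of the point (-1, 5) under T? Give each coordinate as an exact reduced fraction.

T1 rotate counter-clockwise with cos θ = -5/13, sin θ = 12/13: (-1, 5) → (-55/13, -37/13)
T2 rotate counter-clockwise with cos θ = 12/13, sin θ = -5/13: (-55/13, -37/13) → (-5, -1)

T(p) = (-5, -1)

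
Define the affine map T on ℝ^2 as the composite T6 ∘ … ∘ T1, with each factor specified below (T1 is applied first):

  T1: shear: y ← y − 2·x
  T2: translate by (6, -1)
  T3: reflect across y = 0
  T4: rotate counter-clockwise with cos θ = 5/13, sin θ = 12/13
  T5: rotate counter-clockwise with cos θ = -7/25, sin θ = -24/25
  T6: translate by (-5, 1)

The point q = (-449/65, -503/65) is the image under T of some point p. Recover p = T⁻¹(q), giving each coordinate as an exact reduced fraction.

T1 = [1 0 0; -2 1 0; 0 0 1]
T2·T1 = [1 0 6; -2 1 -1; 0 0 1]
T3·…·T1 = [1 0 6; 2 -1 1; 0 0 1]
T4·…·T1 = [-19/13 12/13 18/13; 22/13 -5/13 77/13; 0 0 1]
T5·…·T1 = [661/325 -204/325 1722/325; 302/325 -253/325 -971/325; 0 0 1]
T6·…·T1 = [661/325 -204/325 97/325; 302/325 -253/325 -646/325; 0 0 1]
det M = -1; M⁻¹ = [253/325 -204/325 -37/25; 302/325 -661/325 -108/25; 0 0 1]
M⁻¹ · (-449/65, -503/65)ᵀ = (-2, 5)ᵀ

p = (-2, 5)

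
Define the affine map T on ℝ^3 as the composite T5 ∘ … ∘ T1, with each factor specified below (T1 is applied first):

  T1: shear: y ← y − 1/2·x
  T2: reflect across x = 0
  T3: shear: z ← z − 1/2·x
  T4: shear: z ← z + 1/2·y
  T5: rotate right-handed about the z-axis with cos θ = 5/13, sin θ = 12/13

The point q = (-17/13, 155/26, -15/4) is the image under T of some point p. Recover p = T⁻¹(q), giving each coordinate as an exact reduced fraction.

p = (-5, 1, -3)

T1 = [1 0 0 0; -1/2 1 0 0; 0 0 1 0; 0 0 0 1]
T2·T1 = [-1 0 0 0; -1/2 1 0 0; 0 0 1 0; 0 0 0 1]
T3·…·T1 = [-1 0 0 0; -1/2 1 0 0; 1/2 0 1 0; 0 0 0 1]
T4·…·T1 = [-1 0 0 0; -1/2 1 0 0; 1/4 1/2 1 0; 0 0 0 1]
T5·…·T1 = [1/13 -12/13 0 0; -29/26 5/13 0 0; 1/4 1/2 1 0; 0 0 0 1]
det M = -1; M⁻¹ = [-5/13 -12/13 0 0; -29/26 -1/13 0 0; 17/26 7/26 1 0; 0 0 0 1]
M⁻¹ · (-17/13, 155/26, -15/4)ᵀ = (-5, 1, -3)ᵀ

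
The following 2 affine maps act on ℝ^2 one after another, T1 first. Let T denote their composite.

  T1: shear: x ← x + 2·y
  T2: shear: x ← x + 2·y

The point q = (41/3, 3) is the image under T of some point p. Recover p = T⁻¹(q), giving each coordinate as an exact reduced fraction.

T1 = [1 2 0; 0 1 0; 0 0 1]
T2·T1 = [1 4 0; 0 1 0; 0 0 1]
det M = 1; M⁻¹ = [1 -4 0; 0 1 0; 0 0 1]
M⁻¹ · (41/3, 3)ᵀ = (5/3, 3)ᵀ

p = (5/3, 3)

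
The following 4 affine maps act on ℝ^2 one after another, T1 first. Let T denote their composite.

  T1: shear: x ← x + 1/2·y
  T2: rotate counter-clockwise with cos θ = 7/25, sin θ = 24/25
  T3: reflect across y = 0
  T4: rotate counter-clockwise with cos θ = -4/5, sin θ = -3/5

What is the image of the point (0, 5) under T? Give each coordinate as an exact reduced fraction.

T(p) = (1, 11/2)

T1 shear: x ← x + 1/2·y: (0, 5) → (5/2, 5)
T2 rotate counter-clockwise with cos θ = 7/25, sin θ = 24/25: (5/2, 5) → (-41/10, 19/5)
T3 reflect across y = 0: (-41/10, 19/5) → (-41/10, -19/5)
T4 rotate counter-clockwise with cos θ = -4/5, sin θ = -3/5: (-41/10, -19/5) → (1, 11/2)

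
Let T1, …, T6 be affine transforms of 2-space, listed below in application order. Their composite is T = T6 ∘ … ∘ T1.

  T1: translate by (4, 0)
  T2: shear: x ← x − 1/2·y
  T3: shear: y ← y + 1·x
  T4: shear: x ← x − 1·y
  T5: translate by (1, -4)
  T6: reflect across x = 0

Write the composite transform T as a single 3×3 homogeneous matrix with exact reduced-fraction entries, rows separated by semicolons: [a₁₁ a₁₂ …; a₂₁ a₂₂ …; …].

T = [0 1 -1; 1 1/2 0; 0 0 1]

T1 = [1 0 4; 0 1 0; 0 0 1]
T2·T1 = [1 -1/2 4; 0 1 0; 0 0 1]
T3·…·T1 = [1 -1/2 4; 1 1/2 4; 0 0 1]
T4·…·T1 = [0 -1 0; 1 1/2 4; 0 0 1]
T5·…·T1 = [0 -1 1; 1 1/2 0; 0 0 1]
T6·…·T1 = [0 1 -1; 1 1/2 0; 0 0 1]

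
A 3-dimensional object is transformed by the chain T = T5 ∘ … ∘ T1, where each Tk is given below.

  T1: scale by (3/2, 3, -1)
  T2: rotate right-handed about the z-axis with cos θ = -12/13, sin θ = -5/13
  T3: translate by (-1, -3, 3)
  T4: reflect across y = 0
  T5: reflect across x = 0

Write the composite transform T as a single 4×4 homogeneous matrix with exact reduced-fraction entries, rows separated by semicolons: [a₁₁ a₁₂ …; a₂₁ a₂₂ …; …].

T = [18/13 -15/13 0 1; 15/26 36/13 0 3; 0 0 -1 3; 0 0 0 1]

T1 = [3/2 0 0 0; 0 3 0 0; 0 0 -1 0; 0 0 0 1]
T2·T1 = [-18/13 15/13 0 0; -15/26 -36/13 0 0; 0 0 -1 0; 0 0 0 1]
T3·…·T1 = [-18/13 15/13 0 -1; -15/26 -36/13 0 -3; 0 0 -1 3; 0 0 0 1]
T4·…·T1 = [-18/13 15/13 0 -1; 15/26 36/13 0 3; 0 0 -1 3; 0 0 0 1]
T5·…·T1 = [18/13 -15/13 0 1; 15/26 36/13 0 3; 0 0 -1 3; 0 0 0 1]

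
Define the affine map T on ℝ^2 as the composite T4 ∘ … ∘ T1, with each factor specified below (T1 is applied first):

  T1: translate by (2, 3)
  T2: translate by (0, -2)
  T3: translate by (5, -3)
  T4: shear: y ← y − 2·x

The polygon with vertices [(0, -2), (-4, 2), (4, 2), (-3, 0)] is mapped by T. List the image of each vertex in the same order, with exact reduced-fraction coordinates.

image vertices: (7, -18), (3, -6), (11, -22), (4, -10)

T1 translate by (2, 3): (0, -2) → (2, 1); (-4, 2) → (-2, 5); (4, 2) → (6, 5); (-3, 0) → (-1, 3)
T2 translate by (0, -2): (2, 1) → (2, -1); (-2, 5) → (-2, 3); (6, 5) → (6, 3); (-1, 3) → (-1, 1)
T3 translate by (5, -3): (2, -1) → (7, -4); (-2, 3) → (3, 0); (6, 3) → (11, 0); (-1, 1) → (4, -2)
T4 shear: y ← y − 2·x: (7, -4) → (7, -18); (3, 0) → (3, -6); (11, 0) → (11, -22); (4, -2) → (4, -10)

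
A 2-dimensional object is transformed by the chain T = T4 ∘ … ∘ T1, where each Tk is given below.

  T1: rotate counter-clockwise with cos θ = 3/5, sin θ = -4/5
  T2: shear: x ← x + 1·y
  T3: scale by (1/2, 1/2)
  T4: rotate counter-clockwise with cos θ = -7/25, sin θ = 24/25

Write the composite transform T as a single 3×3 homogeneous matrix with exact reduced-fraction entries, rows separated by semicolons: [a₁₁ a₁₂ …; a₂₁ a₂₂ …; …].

T = [103/250 -121/250 0; 2/125 147/250 0; 0 0 1]

T1 = [3/5 4/5 0; -4/5 3/5 0; 0 0 1]
T2·T1 = [-1/5 7/5 0; -4/5 3/5 0; 0 0 1]
T3·…·T1 = [-1/10 7/10 0; -2/5 3/10 0; 0 0 1]
T4·…·T1 = [103/250 -121/250 0; 2/125 147/250 0; 0 0 1]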